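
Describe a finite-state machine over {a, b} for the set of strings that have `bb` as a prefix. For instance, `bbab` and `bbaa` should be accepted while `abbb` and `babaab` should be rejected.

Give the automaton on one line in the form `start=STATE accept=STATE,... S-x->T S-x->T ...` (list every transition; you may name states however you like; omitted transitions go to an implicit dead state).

start=S0 accept=S2 S0-a->S3 S0-b->S1 S1-a->S3 S1-b->S2 S2-a->S2 S2-b->S2 S3-a->S3 S3-b->S3

Check the first 2 symbols one by one: S0 through S1 record how many have matched `bb` so far; any wrong symbol goes to the dead state S3. After all 2 match we enter the accepting sink S2.
4 states suffice.
        a   b  
>  S0   S3  S1 
   S1   S3  S2 
 * S2   S2  S2 
   S3   S3  S3 
(> = start, * = accepting)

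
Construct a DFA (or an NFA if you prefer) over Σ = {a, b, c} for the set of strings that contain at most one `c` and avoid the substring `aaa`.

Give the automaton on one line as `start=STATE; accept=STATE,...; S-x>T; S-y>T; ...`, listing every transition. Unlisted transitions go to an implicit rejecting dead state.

Run two small machines in parallel and take their product. The first has 3 states tracking the count of `c`s, saturating at 2; the second has 4 states tracking partial matches of the forbidden pattern `aaa`. A product state is a pair (one from each), accepting exactly when both do.
12 states suffice.
          a    b    c  
>* q0     q1   q0   q2 
 * q1     q3   q0   q2 
 * q2     q4   q2   q5 
 * q3     q6   q0   q2 
 * q4     q7   q2   q5 
   q5     q8   q5   q5 
   q6     q6   q6   q9 
 * q7     q9   q2   q5 
   q8    q10   q5   q5 
   q9     q9   q9  q11 
   q10   q11   q5   q5 
   q11   q11  q11  q11 
(> = start, * = accepting)

start=q0; accept=q0,q1,q2,q3,q4,q7; q0-a>q1; q0-b>q0; q0-c>q2; q1-a>q3; q1-b>q0; q1-c>q2; q2-a>q4; q2-b>q2; q2-c>q5; q3-a>q6; q3-b>q0; q3-c>q2; q4-a>q7; q4-b>q2; q4-c>q5; q5-a>q8; q5-b>q5; q5-c>q5; q6-a>q6; q6-b>q6; q6-c>q9; q7-a>q9; q7-b>q2; q7-c>q5; q8-a>q10; q8-b>q5; q8-c>q5; q9-a>q9; q9-b>q9; q9-c>q11; q10-a>q11; q10-b>q5; q10-c>q5; q11-a>q11; q11-b>q11; q11-c>q11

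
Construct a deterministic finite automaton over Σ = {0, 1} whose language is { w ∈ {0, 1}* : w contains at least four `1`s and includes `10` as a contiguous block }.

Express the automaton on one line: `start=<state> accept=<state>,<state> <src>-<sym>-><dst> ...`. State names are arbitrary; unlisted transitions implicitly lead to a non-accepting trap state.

start=A accept=I A-0->A A-1->B B-0->C B-1->D C-0->C C-1->E D-0->E D-1->F E-0->E E-1->G F-0->G F-1->H G-0->G G-1->I H-0->I H-1->H I-0->I I-1->I

Build one automaton per condition and run them in lockstep. The first has 6 states tracking the count of `1`s, saturating at 5; the second has 3 states tracking whether and how much of `10` has been seen. A product state is a pair (one from each), accepting exactly when both do. Equivalent product states are then merged.
With 9 states:
       0  1 
>  A   A  B 
   B   C  D 
   C   C  E 
   D   E  F 
   E   E  G 
   F   G  H 
   G   G  I 
   H   I  H 
 * I   I  I 
(> = start, * = accepting)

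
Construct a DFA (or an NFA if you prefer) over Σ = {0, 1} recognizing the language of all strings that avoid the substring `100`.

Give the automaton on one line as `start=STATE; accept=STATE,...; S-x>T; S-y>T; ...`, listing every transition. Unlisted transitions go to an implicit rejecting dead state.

start=q0; accept=q0,q1,q2; q0-0>q0; q0-1>q1; q1-0>q2; q1-1>q1; q2-0>q3; q2-1>q1; q3-0>q3; q3-1>q3

This is the complement of 'contains `100`'. Use the same substring-matching states — q0 through q3 holding how much of `100` has just been matched — but flip the accepting set: everything except the trap q3 accepts.
        0   1  
>* q0   q0  q1 
 * q1   q2  q1 
 * q2   q3  q1 
   q3   q3  q3 
(> = start, * = accepting)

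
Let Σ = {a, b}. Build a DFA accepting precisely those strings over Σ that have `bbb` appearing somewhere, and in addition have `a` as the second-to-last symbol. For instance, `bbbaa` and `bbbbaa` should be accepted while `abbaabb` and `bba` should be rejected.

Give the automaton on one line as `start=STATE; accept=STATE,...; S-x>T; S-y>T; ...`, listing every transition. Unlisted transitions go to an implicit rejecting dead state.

Build one automaton per condition and run them in lockstep. The first has 4 states tracking whether and how much of `bbb` has been seen; the second has 7 states tracking the last 2 symbols read. A product state is a pair (one from each), accepting exactly when both do. Minimizing collapses redundant product states.
With 7 states:
        a   b  
>  s0   s0  s1 
   s1   s0  s2 
   s2   s0  s3 
   s3   s4  s3 
   s4   s5  s6 
 * s5   s5  s6 
 * s6   s4  s3 
(> = start, * = accepting)

start=s0; accept=s5,s6; s0-a>s0; s0-b>s1; s1-a>s0; s1-b>s2; s2-a>s0; s2-b>s3; s3-a>s4; s3-b>s3; s4-a>s5; s4-b>s6; s5-a>s5; s5-b>s6; s6-a>s4; s6-b>s3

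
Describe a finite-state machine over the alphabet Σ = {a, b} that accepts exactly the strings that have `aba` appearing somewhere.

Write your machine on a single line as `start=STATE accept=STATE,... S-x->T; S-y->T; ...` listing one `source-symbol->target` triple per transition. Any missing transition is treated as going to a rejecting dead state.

Track how much of `aba` has been matched so far: state s0 is no progress, s3 is the absorbing accept state reached once `aba` has occurred. Intermediate states record partial matches; on a mismatch, fall back to the longest reusable overlap.
4 states suffice.
        a   b  
>  s0   s1  s0 
   s1   s1  s2 
   s2   s3  s0 
 * s3   s3  s3 
(> = start, * = accepting)

start=s0; accept=s3; s0-a->s1; s0-b->s0; s1-a->s1; s1-b->s2; s2-a->s3; s2-b->s0; s3-a->s3; s3-b->s3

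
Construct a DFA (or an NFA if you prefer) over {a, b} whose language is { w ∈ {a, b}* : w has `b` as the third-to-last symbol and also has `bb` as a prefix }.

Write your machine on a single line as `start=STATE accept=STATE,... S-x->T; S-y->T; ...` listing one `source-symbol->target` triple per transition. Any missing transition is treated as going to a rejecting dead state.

start=s0; accept=s4,s5,s6,s7; s0-a->s1; s0-b->s2; s1-a->s1; s1-b->s1; s2-a->s1; s2-b->s3; s3-a->s4; s3-b->s5; s4-a->s6; s4-b->s7; s5-a->s4; s5-b->s5; s6-a->s8; s6-b->s9; s7-a->s10; s7-b->s3; s8-a->s8; s8-b->s9; s9-a->s10; s9-b->s3; s10-a->s6; s10-b->s7

Handle the two conditions separately and then intersect. The first has 15 states tracking the last 3 symbols read; the second has 4 states tracking whether the input so far still matches the prefix `bb`. A product state is a pair (one from each), accepting exactly when both do. Minimizing collapses redundant product states.
With 11 states:
          a    b  
>  s0     s1   s2 
   s1     s1   s1 
   s2     s1   s3 
   s3     s4   s5 
 * s4     s6   s7 
 * s5     s4   s5 
 * s6     s8   s9 
 * s7    s10   s3 
   s8     s8   s9 
   s9    s10   s3 
   s10    s6   s7 
(> = start, * = accepting)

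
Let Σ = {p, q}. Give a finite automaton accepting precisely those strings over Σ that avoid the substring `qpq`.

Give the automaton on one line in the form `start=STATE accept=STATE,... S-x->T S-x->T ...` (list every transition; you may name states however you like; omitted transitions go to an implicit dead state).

start=S0 accept=S0,S1,S2 S0-p->S0 S0-q->S1 S1-p->S2 S1-q->S1 S2-p->S0 S2-q->S3 S3-p->S3 S3-q->S3

Track partial matches of the forbidden pattern `qpq`. State S3 is a dead state reached once `qpq` has occurred; every other state accepts. S0 means no part of `qpq` is currently matched.
With 4 states:
        p   q  
>* S0   S0  S1 
 * S1   S2  S1 
 * S2   S0  S3 
   S3   S3  S3 
(> = start, * = accepting)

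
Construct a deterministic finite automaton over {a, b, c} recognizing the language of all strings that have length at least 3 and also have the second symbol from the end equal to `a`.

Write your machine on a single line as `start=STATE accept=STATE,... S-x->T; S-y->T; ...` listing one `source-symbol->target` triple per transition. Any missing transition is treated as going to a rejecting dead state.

Run two small machines in parallel and take their product. One (5 states) tracks the input length, saturating at 4; the other (13 states) tracks the last 2 symbols read. Each combined state is a pair, one component from each; accept when both components accept. After merging equivalent states the machine shrinks.
A 5-state machine:
        a   b   c  
>  S0   S1  S1  S1 
   S1   S2  S1  S1 
   S2   S3  S4  S4 
 * S3   S3  S4  S4 
 * S4   S2  S1  S1 
(> = start, * = accepting)

start=S0; accept=S3,S4; S0-a->S1; S0-b->S1; S0-c->S1; S1-a->S2; S1-b->S1; S1-c->S1; S2-a->S3; S2-b->S4; S2-c->S4; S3-a->S3; S3-b->S4; S3-c->S4; S4-a->S2; S4-b->S1; S4-c->S1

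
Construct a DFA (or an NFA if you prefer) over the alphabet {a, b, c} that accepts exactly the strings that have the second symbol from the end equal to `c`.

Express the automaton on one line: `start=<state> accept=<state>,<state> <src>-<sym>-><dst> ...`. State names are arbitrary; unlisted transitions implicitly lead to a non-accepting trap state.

A DFA must remember the last 2 symbols (since which symbol is second-to-last isn't known until the input ends). Use one state per possible window of the last ≤2 symbols; accept from those whose window starts with `c`.
13 states suffice.
          a    b    c  
>  S0     S1   S2   S3 
   S1     S4   S5   S6 
   S2     S7   S8   S9 
   S3    S10  S11  S12 
   S4     S4   S5   S6 
   S5     S7   S8   S9 
   S6    S10  S11  S12 
   S7     S4   S5   S6 
   S8     S7   S8   S9 
   S9    S10  S11  S12 
 * S10    S4   S5   S6 
 * S11    S7   S8   S9 
 * S12   S10  S11  S12 
(> = start, * = accepting)

start=S0 accept=S10,S11,S12 S0-a->S1 S0-b->S2 S0-c->S3 S1-a->S4 S1-b->S5 S1-c->S6 S2-a->S7 S2-b->S8 S2-c->S9 S3-a->S10 S3-b->S11 S3-c->S12 S4-a->S4 S4-b->S5 S4-c->S6 S5-a->S7 S5-b->S8 S5-c->S9 S6-a->S10 S6-b->S11 S6-c->S12 S7-a->S4 S7-b->S5 S7-c->S6 S8-a->S7 S8-b->S8 S8-c->S9 S9-a->S10 S9-b->S11 S9-c->S12 S10-a->S4 S10-b->S5 S10-c->S6 S11-a->S7 S11-b->S8 S11-c->S9 S12-a->S10 S12-b->S11 S12-c->S12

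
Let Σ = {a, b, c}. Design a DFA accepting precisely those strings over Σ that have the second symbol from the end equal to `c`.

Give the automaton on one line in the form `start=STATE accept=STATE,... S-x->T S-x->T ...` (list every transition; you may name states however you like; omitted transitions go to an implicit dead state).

Because acceptance depends on a position counted from the end, the machine has to buffer the most recent 2 symbols. Make each state the string of the last up-to-2 symbols read; on input `x` shift the window left and append `x`. Accept when the buffered window has length 2 and begins with `c`.
          a    b    c  
>  s0     s1   s2   s3 
   s1     s4   s5   s6 
   s2     s7   s8   s9 
   s3    s10  s11  s12 
   s4     s4   s5   s6 
   s5     s7   s8   s9 
   s6    s10  s11  s12 
   s7     s4   s5   s6 
   s8     s7   s8   s9 
   s9    s10  s11  s12 
 * s10    s4   s5   s6 
 * s11    s7   s8   s9 
 * s12   s10  s11  s12 
(> = start, * = accepting)

start=s0 accept=s10,s11,s12 s0-a->s1 s0-b->s2 s0-c->s3 s1-a->s4 s1-b->s5 s1-c->s6 s2-a->s7 s2-b->s8 s2-c->s9 s3-a->s10 s3-b->s11 s3-c->s12 s4-a->s4 s4-b->s5 s4-c->s6 s5-a->s7 s5-b->s8 s5-c->s9 s6-a->s10 s6-b->s11 s6-c->s12 s7-a->s4 s7-b->s5 s7-c->s6 s8-a->s7 s8-b->s8 s8-c->s9 s9-a->s10 s9-b->s11 s9-c->s12 s10-a->s4 s10-b->s5 s10-c->s6 s11-a->s7 s11-b->s8 s11-c->s9 s12-a->s10 s12-b->s11 s12-c->s12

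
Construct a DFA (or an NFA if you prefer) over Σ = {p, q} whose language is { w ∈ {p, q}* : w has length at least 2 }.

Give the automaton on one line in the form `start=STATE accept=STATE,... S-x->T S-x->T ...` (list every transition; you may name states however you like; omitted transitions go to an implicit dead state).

Count input length up to 3: every symbol moves from A toward D, which means 'more than 2' and absorbs. Accept from {C, D}.
A 4-state machine:
       p  q 
>  A   B  B 
   B   C  C 
 * C   D  D 
 * D   D  D 
(> = start, * = accepting)

start=A accept=C,D A-p->B A-q->B B-p->C B-q->C C-p->D C-q->D D-p->D D-q->D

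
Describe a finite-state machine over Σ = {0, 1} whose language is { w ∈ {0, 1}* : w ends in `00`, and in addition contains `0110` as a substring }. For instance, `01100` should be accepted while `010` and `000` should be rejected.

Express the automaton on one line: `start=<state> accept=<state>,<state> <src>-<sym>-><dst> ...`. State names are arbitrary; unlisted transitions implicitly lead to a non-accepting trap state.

start=q0 accept=q5 q0-0->q1 q0-1->q0 q1-0->q1 q1-1->q2 q2-0->q1 q2-1->q3 q3-0->q4 q3-1->q0 q4-0->q5 q4-1->q6 q5-0->q5 q5-1->q6 q6-0->q4 q6-1->q6

Run two small machines in parallel and take their product. One (3 states) tracks how much of the suffix `00` has currently been matched; the other (5 states) tracks whether and how much of `0110` has been seen. Each combined state is a pair, one component from each; accept when both components accept. Equivalent product states are then merged.
        0   1  
>  q0   q1  q0 
   q1   q1  q2 
   q2   q1  q3 
   q3   q4  q0 
   q4   q5  q6 
 * q5   q5  q6 
   q6   q4  q6 
(> = start, * = accepting)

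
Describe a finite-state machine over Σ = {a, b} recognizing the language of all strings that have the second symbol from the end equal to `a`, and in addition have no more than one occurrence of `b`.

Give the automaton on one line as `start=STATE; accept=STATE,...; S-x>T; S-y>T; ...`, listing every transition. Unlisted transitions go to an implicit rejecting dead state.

start=s0; accept=s3,s4,s7; s0-a>s1; s0-b>s2; s1-a>s3; s1-b>s4; s2-a>s5; s2-b>s6; s3-a>s3; s3-b>s4; s4-a>s5; s4-b>s6; s5-a>s7; s5-b>s8; s6-a>s9; s6-b>s6; s7-a>s7; s7-b>s8; s8-a>s9; s8-b>s6; s9-a>s10; s9-b>s8; s10-a>s10; s10-b>s8

Build one automaton per condition and run them in lockstep. The first has 7 states tracking the last 2 symbols read; the second has 3 states tracking the count of `b`s, saturating at 2. A product state is a pair (one from each), accepting exactly when both do.
          a    b  
>  s0     s1   s2 
   s1     s3   s4 
   s2     s5   s6 
 * s3     s3   s4 
 * s4     s5   s6 
   s5     s7   s8 
   s6     s9   s6 
 * s7     s7   s8 
   s8     s9   s6 
   s9    s10   s8 
   s10   s10   s8 
(> = start, * = accepting)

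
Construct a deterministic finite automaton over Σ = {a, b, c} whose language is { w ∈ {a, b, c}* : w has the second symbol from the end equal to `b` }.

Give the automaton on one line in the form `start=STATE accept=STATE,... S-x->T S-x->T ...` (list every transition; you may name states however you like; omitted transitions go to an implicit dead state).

Because acceptance depends on a position counted from the end, the machine has to buffer the most recent 2 symbols. Make each state the string of the last up-to-2 symbols read; on input `x` shift the window left and append `x`. Accept when the buffered window has length 2 and begins with `b`.
With 13 states:
          a    b    c  
>  q0     q1   q2   q3 
   q1     q4   q5   q6 
   q2     q7   q8   q9 
   q3    q10  q11  q12 
   q4     q4   q5   q6 
   q5     q7   q8   q9 
   q6    q10  q11  q12 
 * q7     q4   q5   q6 
 * q8     q7   q8   q9 
 * q9    q10  q11  q12 
   q10    q4   q5   q6 
   q11    q7   q8   q9 
   q12   q10  q11  q12 
(> = start, * = accepting)

start=q0 accept=q7,q8,q9 q0-a->q1 q0-b->q2 q0-c->q3 q1-a->q4 q1-b->q5 q1-c->q6 q2-a->q7 q2-b->q8 q2-c->q9 q3-a->q10 q3-b->q11 q3-c->q12 q4-a->q4 q4-b->q5 q4-c->q6 q5-a->q7 q5-b->q8 q5-c->q9 q6-a->q10 q6-b->q11 q6-c->q12 q7-a->q4 q7-b->q5 q7-c->q6 q8-a->q7 q8-b->q8 q8-c->q9 q9-a->q10 q9-b->q11 q9-c->q12 q10-a->q4 q10-b->q5 q10-c->q6 q11-a->q7 q11-b->q8 q11-c->q9 q12-a->q10 q12-b->q11 q12-c->q12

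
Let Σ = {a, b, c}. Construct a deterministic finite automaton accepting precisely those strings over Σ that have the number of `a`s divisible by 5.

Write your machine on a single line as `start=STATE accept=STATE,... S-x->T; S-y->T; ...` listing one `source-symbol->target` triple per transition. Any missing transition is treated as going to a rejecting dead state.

Keep the running count of `a`s modulo 5: each `a` advances along the cycle q0 → q1 → q2 → q3 → q4 → q0 while other symbols loop. Accept at q0.
With 5 states:
        a   b   c  
>* q0   q1  q0  q0 
   q1   q2  q1  q1 
   q2   q3  q2  q2 
   q3   q4  q3  q3 
   q4   q0  q4  q4 
(> = start, * = accepting)

start=q0; accept=q0; q0-a->q1; q0-b->q0; q0-c->q0; q1-a->q2; q1-b->q1; q1-c->q1; q2-a->q3; q2-b->q2; q2-c->q2; q3-a->q4; q3-b->q3; q3-c->q3; q4-a->q0; q4-b->q4; q4-c->q4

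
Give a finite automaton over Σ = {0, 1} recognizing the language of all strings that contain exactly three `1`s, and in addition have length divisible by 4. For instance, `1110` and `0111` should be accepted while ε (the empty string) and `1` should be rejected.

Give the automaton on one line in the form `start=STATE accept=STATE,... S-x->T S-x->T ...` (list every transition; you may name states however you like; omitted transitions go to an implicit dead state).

start=s0 accept=s12 s0-0->s1 s0-1->s2 s1-0->s3 s1-1->s4 s2-0->s4 s2-1->s5 s3-0->s6 s3-1->s7 s4-0->s7 s4-1->s8 s5-0->s8 s5-1->s9 s6-0->s0 s6-1->s10 s7-0->s10 s7-1->s11 s8-0->s11 s8-1->s12 s9-0->s12 s9-1->s13 s10-0->s2 s10-1->s14 s11-0->s14 s11-1->s15 s12-0->s15 s12-1->s13 s13-0->s13 s13-1->s13 s14-0->s5 s14-1->s16 s15-0->s16 s15-1->s13 s16-0->s9 s16-1->s13

Build one automaton per condition and run them in lockstep. One (5 states) tracks the count of `1`s, saturating at 4; the other (4 states) tracks the input length modulo 4. Each combined state is a pair, one component from each; accept when both components accept. Minimizing collapses redundant product states.
With 17 states:
          0    1  
>  s0     s1   s2 
   s1     s3   s4 
   s2     s4   s5 
   s3     s6   s7 
   s4     s7   s8 
   s5     s8   s9 
   s6     s0  s10 
   s7    s10  s11 
   s8    s11  s12 
   s9    s12  s13 
   s10    s2  s14 
   s11   s14  s15 
 * s12   s15  s13 
   s13   s13  s13 
   s14    s5  s16 
   s15   s16  s13 
   s16    s9  s13 
(> = start, * = accepting)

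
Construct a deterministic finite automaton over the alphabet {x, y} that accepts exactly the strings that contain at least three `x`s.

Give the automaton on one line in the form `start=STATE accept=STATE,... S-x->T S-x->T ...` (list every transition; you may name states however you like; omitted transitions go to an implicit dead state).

start=q0 accept=q3,q4 q0-x->q1 q0-y->q0 q1-x->q2 q1-y->q1 q2-x->q3 q2-y->q2 q3-x->q4 q3-y->q3 q4-x->q4 q4-y->q4

Only the number of `x`s matters, and only up to 4. Make a chain q0 → q1 → q2 → q3 → q4 advanced by each `x` (with q4 absorbing); every other symbol self-loops. The accepting set is {q3, q4}.
        x   y  
>  q0   q1  q0 
   q1   q2  q1 
   q2   q3  q2 
 * q3   q4  q3 
 * q4   q4  q4 
(> = start, * = accepting)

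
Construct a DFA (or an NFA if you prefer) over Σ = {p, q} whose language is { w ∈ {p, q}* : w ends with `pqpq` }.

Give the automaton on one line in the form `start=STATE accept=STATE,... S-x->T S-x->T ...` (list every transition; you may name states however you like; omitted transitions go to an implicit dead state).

start=s0 accept=s4 s0-p->s1 s0-q->s0 s1-p->s1 s1-q->s2 s2-p->s3 s2-q->s0 s3-p->s1 s3-q->s4 s4-p->s3 s4-q->s0

Let each state record the length of the longest suffix of the input read so far that is also a prefix of `pqpq`. s1 means the last symbol is `p`; s2 means the last 2 symbols are `pq`; s3 means the last 3 symbols are `pqp`; s4 means the last 4 symbols are `pqpq`. Accept only at s4, where the string currently ends in `pqpq`.
5 states suffice.
        p   q  
>  s0   s1  s0 
   s1   s1  s2 
   s2   s3  s0 
   s3   s1  s4 
 * s4   s3  s0 
(> = start, * = accepting)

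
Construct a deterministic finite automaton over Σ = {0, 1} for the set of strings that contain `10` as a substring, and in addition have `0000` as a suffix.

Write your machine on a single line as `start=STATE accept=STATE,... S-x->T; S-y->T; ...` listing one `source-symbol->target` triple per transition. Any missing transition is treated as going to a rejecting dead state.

Build one automaton per condition and run them in lockstep. The first has 3 states tracking whether and how much of `10` has been seen; the second has 5 states tracking how much of the suffix `0000` has currently been matched. A product state is a pair (one from each), accepting exactly when both do. After merging equivalent states the machine shrinks.
        0   1  
>  q0   q0  q1 
   q1   q2  q1 
   q2   q3  q1 
   q3   q4  q1 
   q4   q5  q1 
 * q5   q5  q1 
(> = start, * = accepting)

start=q0; accept=q5; q0-0->q0; q0-1->q1; q1-0->q2; q1-1->q1; q2-0->q3; q2-1->q1; q3-0->q4; q3-1->q1; q4-0->q5; q4-1->q1; q5-0->q5; q5-1->q1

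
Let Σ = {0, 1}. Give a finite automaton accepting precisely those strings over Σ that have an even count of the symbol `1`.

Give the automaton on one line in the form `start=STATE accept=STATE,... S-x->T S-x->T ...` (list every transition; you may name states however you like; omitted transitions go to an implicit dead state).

The only thing that matters is how many `1`s have appeared, reduced mod 2. Use one state per residue: A for 0, …, B for 1. Reading `1` moves to the next residue; anything else stays put. A is accepting.
2 states suffice.
       0  1 
>* A   A  B 
   B   B  A 
(> = start, * = accepting)

start=A accept=A A-0->A A-1->B B-0->B B-1->A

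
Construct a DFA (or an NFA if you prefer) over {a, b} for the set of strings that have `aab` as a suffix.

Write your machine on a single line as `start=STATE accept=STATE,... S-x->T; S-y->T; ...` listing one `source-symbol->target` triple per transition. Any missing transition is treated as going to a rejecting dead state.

Remember how much of `aab` the current input suffix matches. State q0 means no match yet; q1 means the last symbol is `a`; q2 means the last 2 symbols are `aa`; q3 means the last 3 symbols are `aab`. Only q3 accepts. On a mismatch, fall back to the longest proper suffix that is still a prefix of `aab`.
A 4-state machine:
        a   b  
>  q0   q1  q0 
   q1   q2  q0 
   q2   q2  q3 
 * q3   q1  q0 
(> = start, * = accepting)

start=q0; accept=q3; q0-a->q1; q0-b->q0; q1-a->q2; q1-b->q0; q2-a->q2; q2-b->q3; q3-a->q1; q3-b->q0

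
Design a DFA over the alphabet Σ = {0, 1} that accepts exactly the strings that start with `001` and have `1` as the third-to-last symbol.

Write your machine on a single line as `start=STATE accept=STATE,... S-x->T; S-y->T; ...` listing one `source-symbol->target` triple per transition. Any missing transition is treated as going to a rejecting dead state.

start=q0; accept=q7,q8,q9,q10; q0-0->q1; q0-1->q2; q1-0->q3; q1-1->q2; q2-0->q2; q2-1->q2; q3-0->q2; q3-1->q4; q4-0->q5; q4-1->q6; q5-0->q7; q5-1->q8; q6-0->q9; q6-1->q10; q7-0->q11; q7-1->q4; q8-0->q5; q8-1->q6; q9-0->q7; q9-1->q8; q10-0->q9; q10-1->q10; q11-0->q11; q11-1->q4

Run two small machines in parallel and take their product. The first has 5 states tracking whether the input so far still matches the prefix `001`; the second has 15 states tracking the last 3 symbols read. A product state is a pair (one from each), accepting exactly when both do. Equivalent product states are then merged.
          0    1  
>  q0     q1   q2 
   q1     q3   q2 
   q2     q2   q2 
   q3     q2   q4 
   q4     q5   q6 
   q5     q7   q8 
   q6     q9  q10 
 * q7    q11   q4 
 * q8     q5   q6 
 * q9     q7   q8 
 * q10    q9  q10 
   q11   q11   q4 
(> = start, * = accepting)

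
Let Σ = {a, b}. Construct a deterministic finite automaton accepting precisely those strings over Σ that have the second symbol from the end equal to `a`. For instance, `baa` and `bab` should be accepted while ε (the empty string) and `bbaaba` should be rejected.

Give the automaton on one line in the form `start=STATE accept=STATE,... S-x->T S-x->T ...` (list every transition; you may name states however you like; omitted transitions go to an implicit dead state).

start=q0 accept=q3,q4 q0-a->q1 q0-b->q2 q1-a->q3 q1-b->q4 q2-a->q5 q2-b->q6 q3-a->q3 q3-b->q4 q4-a->q5 q4-b->q6 q5-a->q3 q5-b->q4 q6-a->q5 q6-b->q6

Because acceptance depends on a position counted from the end, the machine has to buffer the most recent 2 symbols. Make each state the string of the last up-to-2 symbols read; on input `x` shift the window left and append `x`. Accept when the buffered window has length 2 and begins with `a`.
With 7 states:
        a   b  
>  q0   q1  q2 
   q1   q3  q4 
   q2   q5  q6 
 * q3   q3  q4 
 * q4   q5  q6 
   q5   q3  q4 
   q6   q5  q6 
(> = start, * = accepting)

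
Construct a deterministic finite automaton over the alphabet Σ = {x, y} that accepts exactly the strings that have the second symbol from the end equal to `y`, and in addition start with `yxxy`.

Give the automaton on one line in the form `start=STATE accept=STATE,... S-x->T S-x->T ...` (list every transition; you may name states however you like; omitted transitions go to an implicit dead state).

Handle the two conditions separately and then intersect. The first has 7 states tracking the last 2 symbols read; the second has 6 states tracking whether the input so far still matches the prefix `yxxy`. A product state is a pair (one from each), accepting exactly when both do. After merging equivalent states the machine shrinks.
With 9 states:
        x   y  
>  q0   q1  q2 
   q1   q1  q1 
   q2   q3  q1 
   q3   q4  q1 
   q4   q1  q5 
   q5   q6  q7 
 * q6   q8  q5 
 * q7   q6  q7 
   q8   q8  q5 
(> = start, * = accepting)

start=q0 accept=q6,q7 q0-x->q1 q0-y->q2 q1-x->q1 q1-y->q1 q2-x->q3 q2-y->q1 q3-x->q4 q3-y->q1 q4-x->q1 q4-y->q5 q5-x->q6 q5-y->q7 q6-x->q8 q6-y->q5 q7-x->q6 q7-y->q7 q8-x->q8 q8-y->q5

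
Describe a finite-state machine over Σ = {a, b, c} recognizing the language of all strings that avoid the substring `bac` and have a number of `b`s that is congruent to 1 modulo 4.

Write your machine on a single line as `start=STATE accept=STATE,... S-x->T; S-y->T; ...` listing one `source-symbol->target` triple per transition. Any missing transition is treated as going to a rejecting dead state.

start=S0; accept=S1,S2,S4; S0-a->S0; S0-b->S1; S0-c->S0; S1-a->S2; S1-b->S3; S1-c->S4; S2-a->S4; S2-b->S3; S2-c->S5; S3-a->S6; S3-b->S7; S3-c->S8; S4-a->S4; S4-b->S3; S4-c->S4; S5-a->S5; S5-b->S9; S5-c->S5; S6-a->S8; S6-b->S7; S6-c->S9; S7-a->S10; S7-b->S11; S7-c->S12; S8-a->S8; S8-b->S7; S8-c->S8; S9-a->S9; S9-b->S13; S9-c->S9; S10-a->S12; S10-b->S11; S10-c->S13; S11-a->S14; S11-b->S1; S11-c->S0; S12-a->S12; S12-b->S11; S12-c->S12; S13-a->S13; S13-b->S15; S13-c->S13; S14-a->S0; S14-b->S1; S14-c->S15; S15-a->S15; S15-b->S5; S15-c->S15

Handle the two conditions separately and then intersect. The first has 4 states tracking partial matches of the forbidden pattern `bac`; the second has 4 states tracking the count of `b`s modulo 4. A product state is a pair (one from each), accepting exactly when both do.
16 states suffice.
          a    b    c  
>  S0     S0   S1   S0 
 * S1     S2   S3   S4 
 * S2     S4   S3   S5 
   S3     S6   S7   S8 
 * S4     S4   S3   S4 
   S5     S5   S9   S5 
   S6     S8   S7   S9 
   S7    S10  S11  S12 
   S8     S8   S7   S8 
   S9     S9  S13   S9 
   S10   S12  S11  S13 
   S11   S14   S1   S0 
   S12   S12  S11  S12 
   S13   S13  S15  S13 
   S14    S0   S1  S15 
   S15   S15   S5  S15 
(> = start, * = accepting)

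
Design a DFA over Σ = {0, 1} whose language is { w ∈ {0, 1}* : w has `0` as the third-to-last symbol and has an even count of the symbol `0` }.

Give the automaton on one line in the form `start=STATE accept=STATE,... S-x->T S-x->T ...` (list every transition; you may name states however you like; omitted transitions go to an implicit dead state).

Handle the two conditions separately and then intersect. One (15 states) tracks the last 3 symbols read; the other (2 states) tracks the count of `0`s modulo 2. Each combined state is a pair, one component from each; accept when both components accept.
With 23 states:
          0    1  
>  q0     q1   q2 
   q1     q3   q4 
   q2     q5   q6 
   q3     q7   q8 
   q4     q9  q10 
   q5    q11  q12 
   q6    q13  q14 
   q7    q15  q16 
 * q8    q17  q18 
 * q9    q19  q20 
   q10   q21  q22 
   q11    q7   q8 
   q12    q9  q10 
   q13   q11  q12 
   q14   q13  q14 
 * q15    q7   q8 
   q16    q9  q10 
   q17   q11  q12 
 * q18   q13  q14 
   q19   q15  q16 
   q20   q17  q18 
   q21   q19  q20 
   q22   q21  q22 
(> = start, * = accepting)

start=q0 accept=q8,q9,q15,q18 q0-0->q1 q0-1->q2 q1-0->q3 q1-1->q4 q2-0->q5 q2-1->q6 q3-0->q7 q3-1->q8 q4-0->q9 q4-1->q10 q5-0->q11 q5-1->q12 q6-0->q13 q6-1->q14 q7-0->q15 q7-1->q16 q8-0->q17 q8-1->q18 q9-0->q19 q9-1->q20 q10-0->q21 q10-1->q22 q11-0->q7 q11-1->q8 q12-0->q9 q12-1->q10 q13-0->q11 q13-1->q12 q14-0->q13 q14-1->q14 q15-0->q7 q15-1->q8 q16-0->q9 q16-1->q10 q17-0->q11 q17-1->q12 q18-0->q13 q18-1->q14 q19-0->q15 q19-1->q16 q20-0->q17 q20-1->q18 q21-0->q19 q21-1->q20 q22-0->q21 q22-1->q22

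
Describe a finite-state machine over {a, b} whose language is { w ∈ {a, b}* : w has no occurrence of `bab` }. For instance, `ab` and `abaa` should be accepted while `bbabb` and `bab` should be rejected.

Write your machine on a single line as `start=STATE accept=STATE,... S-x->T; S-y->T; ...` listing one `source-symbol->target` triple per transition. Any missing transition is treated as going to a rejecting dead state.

start=q0; accept=q0,q1,q2; q0-a->q0; q0-b->q1; q1-a->q2; q1-b->q1; q2-a->q0; q2-b->q3; q3-a->q3; q3-b->q3

This is the complement of 'contains `bab`'. Use the same substring-matching states — q0 through q3 holding how much of `bab` has just been matched — but flip the accepting set: everything except the trap q3 accepts.
A 4-state machine:
        a   b  
>* q0   q0  q1 
 * q1   q2  q1 
 * q2   q0  q3 
   q3   q3  q3 
(> = start, * = accepting)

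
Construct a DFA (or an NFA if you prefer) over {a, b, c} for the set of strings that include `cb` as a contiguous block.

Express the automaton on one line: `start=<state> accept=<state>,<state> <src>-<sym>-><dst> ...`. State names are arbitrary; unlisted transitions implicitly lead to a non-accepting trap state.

start=q0 accept=q2 q0-a->q0 q0-b->q0 q0-c->q1 q1-a->q0 q1-b->q2 q1-c->q1 q2-a->q2 q2-b->q2 q2-c->q2

Track how much of `cb` has been matched so far: state q0 is no progress, q2 is the absorbing accept state reached once `cb` has occurred. Intermediate states record partial matches; on a mismatch, fall back to the longest reusable overlap.
With 3 states:
        a   b   c  
>  q0   q0  q0  q1 
   q1   q0  q2  q1 
 * q2   q2  q2  q2 
(> = start, * = accepting)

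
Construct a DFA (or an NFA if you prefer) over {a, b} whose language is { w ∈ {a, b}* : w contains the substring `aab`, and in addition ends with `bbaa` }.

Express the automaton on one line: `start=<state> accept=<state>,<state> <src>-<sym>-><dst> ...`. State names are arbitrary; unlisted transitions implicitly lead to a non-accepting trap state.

start=S0 accept=S11 S0-a->S1 S0-b->S2 S1-a->S3 S1-b->S2 S2-a->S1 S2-b->S4 S3-a->S3 S3-b->S5 S4-a->S6 S4-b->S4 S5-a->S7 S5-b->S8 S6-a->S9 S6-b->S2 S7-a->S7 S7-b->S5 S8-a->S10 S8-b->S8 S9-a->S3 S9-b->S5 S10-a->S11 S10-b->S5 S11-a->S7 S11-b->S5

Build one automaton per condition and run them in lockstep. One (4 states) tracks whether and how much of `aab` has been seen; the other (5 states) tracks how much of the suffix `bbaa` has currently been matched. Each combined state is a pair, one component from each; accept when both components accept.
          a    b  
>  S0     S1   S2 
   S1     S3   S2 
   S2     S1   S4 
   S3     S3   S5 
   S4     S6   S4 
   S5     S7   S8 
   S6     S9   S2 
   S7     S7   S5 
   S8    S10   S8 
   S9     S3   S5 
   S10   S11   S5 
 * S11    S7   S5 
(> = start, * = accepting)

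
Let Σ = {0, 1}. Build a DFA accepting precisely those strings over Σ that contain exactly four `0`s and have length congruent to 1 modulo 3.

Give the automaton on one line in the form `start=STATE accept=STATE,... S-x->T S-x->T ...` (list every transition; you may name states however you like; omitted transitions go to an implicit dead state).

Build one automaton per condition and run them in lockstep. One (6 states) tracks the count of `0`s, saturating at 5; the other (3 states) tracks the input length modulo 3. Each combined state is a pair, one component from each; accept when both components accept. Equivalent product states are then merged.
With 16 states:
          0    1  
>  q0     q1   q2 
   q1     q3   q4 
   q2     q4   q5 
   q3     q6   q7 
   q4     q7   q8 
   q5     q8   q0 
   q6     q9  q10 
   q7    q10  q11 
   q8    q11   q1 
 * q9    q12  q13 
   q10   q13  q14 
   q11   q14   q3 
   q12   q12  q12 
   q13   q12  q15 
   q14   q15   q6 
   q15   q12   q9 
(> = start, * = accepting)

start=q0 accept=q9 q0-0->q1 q0-1->q2 q1-0->q3 q1-1->q4 q2-0->q4 q2-1->q5 q3-0->q6 q3-1->q7 q4-0->q7 q4-1->q8 q5-0->q8 q5-1->q0 q6-0->q9 q6-1->q10 q7-0->q10 q7-1->q11 q8-0->q11 q8-1->q1 q9-0->q12 q9-1->q13 q10-0->q13 q10-1->q14 q11-0->q14 q11-1->q3 q12-0->q12 q12-1->q12 q13-0->q12 q13-1->q15 q14-0->q15 q14-1->q6 q15-0->q12 q15-1->q9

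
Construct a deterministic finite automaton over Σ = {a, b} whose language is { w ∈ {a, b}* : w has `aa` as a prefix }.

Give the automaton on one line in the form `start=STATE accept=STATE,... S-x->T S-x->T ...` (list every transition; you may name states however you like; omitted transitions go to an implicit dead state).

start=q0 accept=q2 q0-a->q1 q0-b->q3 q1-a->q2 q1-b->q3 q2-a->q2 q2-b->q2 q3-a->q3 q3-b->q3

Walk along `aa` while the input agrees: from q0 take `a` to q1, and so on. Any deviation drops to the rejecting sink q3. Once q2 is reached the prefix is confirmed and every continuation is accepted.
With 4 states:
        a   b  
>  q0   q1  q3 
   q1   q2  q3 
 * q2   q2  q2 
   q3   q3  q3 
(> = start, * = accepting)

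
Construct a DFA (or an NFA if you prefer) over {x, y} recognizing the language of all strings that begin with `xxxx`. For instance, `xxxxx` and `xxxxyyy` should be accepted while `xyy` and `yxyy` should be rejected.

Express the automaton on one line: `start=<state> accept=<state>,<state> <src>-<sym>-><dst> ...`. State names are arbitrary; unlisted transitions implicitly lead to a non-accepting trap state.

Walk along `xxxx` while the input agrees: from S0 take `x` to S1, and so on. Any deviation drops to the rejecting sink S5. Once S4 is reached the prefix is confirmed and every continuation is accepted.
        x   y  
>  S0   S1  S5 
   S1   S2  S5 
   S2   S3  S5 
   S3   S4  S5 
 * S4   S4  S4 
   S5   S5  S5 
(> = start, * = accepting)

start=S0 accept=S4 S0-x->S1 S0-y->S5 S1-x->S2 S1-y->S5 S2-x->S3 S2-y->S5 S3-x->S4 S3-y->S5 S4-x->S4 S4-y->S4 S5-x->S5 S5-y->S5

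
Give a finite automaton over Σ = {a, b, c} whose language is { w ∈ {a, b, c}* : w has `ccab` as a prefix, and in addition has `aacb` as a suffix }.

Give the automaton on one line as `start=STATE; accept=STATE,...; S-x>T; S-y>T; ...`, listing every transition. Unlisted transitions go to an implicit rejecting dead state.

start=q0; accept=q9; q0-a>q1; q0-b>q1; q0-c>q2; q1-a>q1; q1-b>q1; q1-c>q1; q2-a>q1; q2-b>q1; q2-c>q3; q3-a>q4; q3-b>q1; q3-c>q1; q4-a>q1; q4-b>q5; q4-c>q1; q5-a>q6; q5-b>q5; q5-c>q5; q6-a>q7; q6-b>q5; q6-c>q5; q7-a>q7; q7-b>q5; q7-c>q8; q8-a>q6; q8-b>q9; q8-c>q5; q9-a>q6; q9-b>q5; q9-c>q5

Handle the two conditions separately and then intersect. One (6 states) tracks whether the input so far still matches the prefix `ccab`; the other (5 states) tracks how much of the suffix `aacb` has currently been matched. Each combined state is a pair, one component from each; accept when both components accept. Equivalent product states are then merged.
10 states suffice.
        a   b   c  
>  q0   q1  q1  q2 
   q1   q1  q1  q1 
   q2   q1  q1  q3 
   q3   q4  q1  q1 
   q4   q1  q5  q1 
   q5   q6  q5  q5 
   q6   q7  q5  q5 
   q7   q7  q5  q8 
   q8   q6  q9  q5 
 * q9   q6  q5  q5 
(> = start, * = accepting)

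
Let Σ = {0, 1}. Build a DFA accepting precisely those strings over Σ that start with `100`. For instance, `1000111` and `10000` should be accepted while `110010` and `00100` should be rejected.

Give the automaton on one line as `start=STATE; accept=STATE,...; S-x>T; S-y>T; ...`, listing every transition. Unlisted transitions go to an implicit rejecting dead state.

start=q0; accept=q3; q0-0>q4; q0-1>q1; q1-0>q2; q1-1>q4; q2-0>q3; q2-1>q4; q3-0>q3; q3-1>q3; q4-0>q4; q4-1>q4

Walk along `100` while the input agrees: from q0 take `1` to q1, and so on. Any deviation drops to the rejecting sink q4. Once q3 is reached the prefix is confirmed and every continuation is accepted.
        0   1  
>  q0   q4  q1 
   q1   q2  q4 
   q2   q3  q4 
 * q3   q3  q3 
   q4   q4  q4 
(> = start, * = accepting)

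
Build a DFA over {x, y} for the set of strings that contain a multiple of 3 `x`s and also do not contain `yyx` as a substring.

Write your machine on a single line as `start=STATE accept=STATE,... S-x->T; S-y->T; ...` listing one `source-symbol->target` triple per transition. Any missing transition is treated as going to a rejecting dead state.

Run two small machines in parallel and take their product. The first has 3 states tracking the count of `x`s modulo 3; the second has 4 states tracking partial matches of the forbidden pattern `yyx`. A product state is a pair (one from each), accepting exactly when both do. After merging equivalent states the machine shrinks.
An 8-state machine:
        x   y  
>* q0   q1  q2 
   q1   q3  q4 
 * q2   q1  q5 
   q3   q0  q6 
   q4   q3  q7 
 * q5   q7  q5 
   q6   q0  q7 
   q7   q7  q7 
(> = start, * = accepting)

start=q0; accept=q0,q2,q5; q0-x->q1; q0-y->q2; q1-x->q3; q1-y->q4; q2-x->q1; q2-y->q5; q3-x->q0; q3-y->q6; q4-x->q3; q4-y->q7; q5-x->q7; q5-y->q5; q6-x->q0; q6-y->q7; q7-x->q7; q7-y->q7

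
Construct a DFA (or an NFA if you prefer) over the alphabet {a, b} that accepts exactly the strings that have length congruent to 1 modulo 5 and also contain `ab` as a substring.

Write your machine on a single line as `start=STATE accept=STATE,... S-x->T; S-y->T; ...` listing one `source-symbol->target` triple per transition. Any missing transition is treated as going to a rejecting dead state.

Run two small machines in parallel and take their product. One (5 states) tracks the input length modulo 5; the other (3 states) tracks whether and how much of `ab` has been seen. Each combined state is a pair, one component from each; accept when both components accept.
15 states suffice.
          a    b  
>  q0     q1   q2 
   q1     q3   q4 
   q2     q3   q5 
   q3     q6   q7 
   q4     q7   q7 
   q5     q6   q8 
   q6     q9  q10 
   q7    q10  q10 
   q8     q9  q11 
   q9    q12  q13 
   q10   q13  q13 
   q11   q12   q0 
   q12    q1  q14 
   q13   q14  q14 
 * q14    q4   q4 
(> = start, * = accepting)

start=q0; accept=q14; q0-a->q1; q0-b->q2; q1-a->q3; q1-b->q4; q2-a->q3; q2-b->q5; q3-a->q6; q3-b->q7; q4-a->q7; q4-b->q7; q5-a->q6; q5-b->q8; q6-a->q9; q6-b->q10; q7-a->q10; q7-b->q10; q8-a->q9; q8-b->q11; q9-a->q12; q9-b->q13; q10-a->q13; q10-b->q13; q11-a->q12; q11-b->q0; q12-a->q1; q12-b->q14; q13-a->q14; q13-b->q14; q14-a->q4; q14-b->q4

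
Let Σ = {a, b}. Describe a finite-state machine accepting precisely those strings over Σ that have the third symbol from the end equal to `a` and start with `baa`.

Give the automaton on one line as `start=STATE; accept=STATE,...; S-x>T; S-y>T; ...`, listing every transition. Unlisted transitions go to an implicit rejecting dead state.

Handle the two conditions separately and then intersect. The first has 15 states tracking the last 3 symbols read; the second has 5 states tracking whether the input so far still matches the prefix `baa`. A product state is a pair (one from each), accepting exactly when both do. Equivalent product states are then merged.
With 12 states:
          a    b  
>  q0     q1   q2 
   q1     q1   q1 
   q2     q3   q1 
   q3     q4   q1 
   q4     q5   q6 
 * q5     q5   q6 
 * q6     q7   q8 
 * q7     q4   q9 
 * q8    q10  q11 
   q9     q7   q8 
   q10    q4   q9 
   q11   q10  q11 
(> = start, * = accepting)

start=q0; accept=q5,q6,q7,q8; q0-a>q1; q0-b>q2; q1-a>q1; q1-b>q1; q2-a>q3; q2-b>q1; q3-a>q4; q3-b>q1; q4-a>q5; q4-b>q6; q5-a>q5; q5-b>q6; q6-a>q7; q6-b>q8; q7-a>q4; q7-b>q9; q8-a>q10; q8-b>q11; q9-a>q7; q9-b>q8; q10-a>q4; q10-b>q9; q11-a>q10; q11-b>q11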